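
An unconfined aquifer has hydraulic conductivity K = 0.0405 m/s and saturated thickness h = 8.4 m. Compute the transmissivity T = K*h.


Transmissivity is defined as T = K * h.
T = 0.0405 * 8.4
  = 0.3402 m^2/s.

0.3402


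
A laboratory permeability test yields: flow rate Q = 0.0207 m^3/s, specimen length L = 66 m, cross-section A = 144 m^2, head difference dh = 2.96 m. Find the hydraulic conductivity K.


From K = Q*L / (A*dh):
Numerator: Q*L = 0.0207 * 66 = 1.3662.
Denominator: A*dh = 144 * 2.96 = 426.24.
K = 1.3662 / 426.24 = 0.003205 m/s.

0.003205


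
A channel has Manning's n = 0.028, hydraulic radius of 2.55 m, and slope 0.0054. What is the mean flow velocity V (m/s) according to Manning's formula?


Manning's equation gives V = (1/n) * R^(2/3) * S^(1/2).
First, compute R^(2/3) = 2.55^(2/3) = 1.8665.
Next, S^(1/2) = 0.0054^(1/2) = 0.073485.
Then 1/n = 1/0.028 = 35.71.
V = 35.71 * 1.8665 * 0.073485 = 4.8985 m/s.

4.8985


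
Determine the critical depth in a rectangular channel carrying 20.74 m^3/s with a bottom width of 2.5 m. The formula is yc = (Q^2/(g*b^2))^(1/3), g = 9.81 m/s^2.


Using yc = (Q^2 / (g * b^2))^(1/3):
Q^2 = 20.74^2 = 430.15.
g * b^2 = 9.81 * 2.5^2 = 9.81 * 6.25 = 61.31.
Q^2 / (g*b^2) = 430.15 / 61.31 = 7.016.
yc = 7.016^(1/3) = 1.9144 m.

1.9144


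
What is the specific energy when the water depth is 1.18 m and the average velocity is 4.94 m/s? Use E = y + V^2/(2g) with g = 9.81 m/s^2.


Specific energy E = y + V^2/(2g).
Velocity head = V^2/(2g) = 4.94^2 / (2*9.81) = 24.4036 / 19.62 = 1.2438 m.
E = 1.18 + 1.2438 = 2.4238 m.

2.4238


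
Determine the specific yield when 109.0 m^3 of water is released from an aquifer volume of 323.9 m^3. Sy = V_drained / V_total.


Specific yield Sy = Volume drained / Total volume.
Sy = 109.0 / 323.9
   = 0.3365.

0.3365


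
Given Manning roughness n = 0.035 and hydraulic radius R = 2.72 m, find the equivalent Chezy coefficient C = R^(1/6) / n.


The Chezy coefficient relates to Manning's n through C = R^(1/6) / n.
R^(1/6) = 2.72^(1/6) = 1.181485.
C = 1.181485 / 0.035 = 33.76 m^(1/2)/s.

33.76


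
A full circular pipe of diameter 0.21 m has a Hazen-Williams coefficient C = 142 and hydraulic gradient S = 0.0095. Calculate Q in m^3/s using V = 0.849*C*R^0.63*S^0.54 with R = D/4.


For a full circular pipe, R = D/4 = 0.21/4 = 0.0525 m.
V = 0.849 * 142 * 0.0525^0.63 * 0.0095^0.54
  = 0.849 * 142 * 0.156207 * 0.080904
  = 1.5236 m/s.
Pipe area A = pi*D^2/4 = pi*0.21^2/4 = 0.0346 m^2.
Q = A * V = 0.0346 * 1.5236 = 0.0528 m^3/s.

0.0528


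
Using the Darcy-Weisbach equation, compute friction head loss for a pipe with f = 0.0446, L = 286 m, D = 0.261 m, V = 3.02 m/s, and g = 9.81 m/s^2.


Darcy-Weisbach equation: h_f = f * (L/D) * V^2/(2g).
f * L/D = 0.0446 * 286/0.261 = 48.872.
V^2/(2g) = 3.02^2 / (2*9.81) = 9.1204 / 19.62 = 0.4649 m.
h_f = 48.872 * 0.4649 = 22.718 m.

22.718


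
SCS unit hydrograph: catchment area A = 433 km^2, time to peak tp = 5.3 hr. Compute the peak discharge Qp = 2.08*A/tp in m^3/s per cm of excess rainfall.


SCS formula: Qp = 2.08 * A / tp.
Qp = 2.08 * 433 / 5.3
   = 900.64 / 5.3
   = 169.93 m^3/s per cm.

169.93


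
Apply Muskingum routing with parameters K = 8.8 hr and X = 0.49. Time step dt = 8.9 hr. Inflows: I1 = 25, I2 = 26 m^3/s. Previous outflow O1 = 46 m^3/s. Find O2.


Muskingum coefficients:
denom = 2*K*(1-X) + dt = 2*8.8*(1-0.49) + 8.9 = 17.876.
C0 = (dt - 2*K*X)/denom = (8.9 - 2*8.8*0.49)/17.876 = 0.0154.
C1 = (dt + 2*K*X)/denom = (8.9 + 2*8.8*0.49)/17.876 = 0.9803.
C2 = (2*K*(1-X) - dt)/denom = 0.0043.
O2 = C0*I2 + C1*I1 + C2*O1
   = 0.0154*26 + 0.9803*25 + 0.0043*46
   = 25.1 m^3/s.

25.1


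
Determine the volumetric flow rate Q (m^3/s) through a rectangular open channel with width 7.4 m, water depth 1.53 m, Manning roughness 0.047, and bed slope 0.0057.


For a rectangular channel, the cross-sectional area A = b * y = 7.4 * 1.53 = 11.32 m^2.
The wetted perimeter P = b + 2y = 7.4 + 2*1.53 = 10.46 m.
Hydraulic radius R = A/P = 11.32/10.46 = 1.0824 m.
Velocity V = (1/n)*R^(2/3)*S^(1/2) = (1/0.047)*1.0824^(2/3)*0.0057^(1/2) = 1.6934 m/s.
Discharge Q = A * V = 11.32 * 1.6934 = 19.173 m^3/s.

19.173


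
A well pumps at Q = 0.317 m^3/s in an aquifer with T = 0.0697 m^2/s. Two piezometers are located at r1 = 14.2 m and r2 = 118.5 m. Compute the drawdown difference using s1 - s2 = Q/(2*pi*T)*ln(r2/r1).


Thiem equation: s1 - s2 = Q/(2*pi*T) * ln(r2/r1).
ln(r2/r1) = ln(118.5/14.2) = 2.1217.
Q/(2*pi*T) = 0.317 / (2*pi*0.0697) = 0.317 / 0.4379 = 0.7238.
s1 - s2 = 0.7238 * 2.1217 = 1.5358 m.

1.5358


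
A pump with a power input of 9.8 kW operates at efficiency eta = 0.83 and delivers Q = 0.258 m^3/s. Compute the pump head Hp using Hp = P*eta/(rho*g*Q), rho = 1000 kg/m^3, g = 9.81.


Pump head formula: Hp = P * eta / (rho * g * Q).
Numerator: P * eta = 9.8 * 1000 * 0.83 = 8134.0 W.
Denominator: rho * g * Q = 1000 * 9.81 * 0.258 = 2530.98.
Hp = 8134.0 / 2530.98 = 3.21 m.

3.21


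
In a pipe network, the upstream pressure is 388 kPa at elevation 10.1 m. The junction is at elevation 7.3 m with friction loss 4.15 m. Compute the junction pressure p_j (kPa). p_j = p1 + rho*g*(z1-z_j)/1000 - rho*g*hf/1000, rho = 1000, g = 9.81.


Junction pressure: p_j = p1 + rho*g*(z1 - z_j)/1000 - rho*g*hf/1000.
Elevation term = 1000*9.81*(10.1 - 7.3)/1000 = 27.468 kPa.
Friction term = 1000*9.81*4.15/1000 = 40.712 kPa.
p_j = 388 + 27.468 - 40.712 = 374.76 kPa.

374.76


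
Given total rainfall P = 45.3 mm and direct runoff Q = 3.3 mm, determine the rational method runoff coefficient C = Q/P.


The runoff coefficient C = runoff depth / rainfall depth.
C = 3.3 / 45.3
  = 0.0728.

0.0728


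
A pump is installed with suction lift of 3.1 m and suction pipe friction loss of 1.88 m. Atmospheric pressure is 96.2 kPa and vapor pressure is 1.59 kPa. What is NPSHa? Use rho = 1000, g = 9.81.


NPSHa = p_atm/(rho*g) - z_s - hf_s - p_vap/(rho*g).
p_atm/(rho*g) = 96.2*1000 / (1000*9.81) = 9.806 m.
p_vap/(rho*g) = 1.59*1000 / (1000*9.81) = 0.162 m.
NPSHa = 9.806 - 3.1 - 1.88 - 0.162
      = 4.66 m.

4.66


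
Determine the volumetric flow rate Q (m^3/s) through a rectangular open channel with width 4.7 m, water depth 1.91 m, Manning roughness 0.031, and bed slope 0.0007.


For a rectangular channel, the cross-sectional area A = b * y = 4.7 * 1.91 = 8.98 m^2.
The wetted perimeter P = b + 2y = 4.7 + 2*1.91 = 8.52 m.
Hydraulic radius R = A/P = 8.98/8.52 = 1.0536 m.
Velocity V = (1/n)*R^(2/3)*S^(1/2) = (1/0.031)*1.0536^(2/3)*0.0007^(1/2) = 0.8837 m/s.
Discharge Q = A * V = 8.98 * 0.8837 = 7.933 m^3/s.

7.933


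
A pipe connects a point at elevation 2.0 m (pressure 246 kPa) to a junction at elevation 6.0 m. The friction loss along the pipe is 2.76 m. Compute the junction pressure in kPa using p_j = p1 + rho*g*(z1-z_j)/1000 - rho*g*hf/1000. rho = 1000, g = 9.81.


Junction pressure: p_j = p1 + rho*g*(z1 - z_j)/1000 - rho*g*hf/1000.
Elevation term = 1000*9.81*(2.0 - 6.0)/1000 = -39.24 kPa.
Friction term = 1000*9.81*2.76/1000 = 27.076 kPa.
p_j = 246 + -39.24 - 27.076 = 179.68 kPa.

179.68


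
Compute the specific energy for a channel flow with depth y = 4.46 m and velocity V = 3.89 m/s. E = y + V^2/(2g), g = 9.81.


Specific energy E = y + V^2/(2g).
Velocity head = V^2/(2g) = 3.89^2 / (2*9.81) = 15.1321 / 19.62 = 0.7713 m.
E = 4.46 + 0.7713 = 5.2313 m.

5.2313


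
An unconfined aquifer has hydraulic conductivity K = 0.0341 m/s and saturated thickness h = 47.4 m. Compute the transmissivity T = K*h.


Transmissivity is defined as T = K * h.
T = 0.0341 * 47.4
  = 1.6163 m^2/s.

1.6163


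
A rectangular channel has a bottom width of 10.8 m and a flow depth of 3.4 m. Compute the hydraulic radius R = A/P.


For a rectangular section:
Flow area A = b * y = 10.8 * 3.4 = 36.72 m^2.
Wetted perimeter P = b + 2y = 10.8 + 2*3.4 = 17.6 m.
Hydraulic radius R = A/P = 36.72 / 17.6 = 2.0864 m.

2.0864


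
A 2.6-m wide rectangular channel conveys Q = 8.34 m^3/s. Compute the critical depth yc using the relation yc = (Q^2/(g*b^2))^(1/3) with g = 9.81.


Using yc = (Q^2 / (g * b^2))^(1/3):
Q^2 = 8.34^2 = 69.56.
g * b^2 = 9.81 * 2.6^2 = 9.81 * 6.76 = 66.32.
Q^2 / (g*b^2) = 69.56 / 66.32 = 1.0489.
yc = 1.0489^(1/3) = 1.016 m.

1.016


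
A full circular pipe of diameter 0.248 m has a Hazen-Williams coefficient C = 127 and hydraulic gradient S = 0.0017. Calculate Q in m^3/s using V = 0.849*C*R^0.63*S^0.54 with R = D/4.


For a full circular pipe, R = D/4 = 0.248/4 = 0.062 m.
V = 0.849 * 127 * 0.062^0.63 * 0.0017^0.54
  = 0.849 * 127 * 0.173463 * 0.031948
  = 0.5975 m/s.
Pipe area A = pi*D^2/4 = pi*0.248^2/4 = 0.0483 m^2.
Q = A * V = 0.0483 * 0.5975 = 0.0289 m^3/s.

0.0289


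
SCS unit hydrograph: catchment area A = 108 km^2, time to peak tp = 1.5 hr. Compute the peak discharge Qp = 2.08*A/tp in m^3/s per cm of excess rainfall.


SCS formula: Qp = 2.08 * A / tp.
Qp = 2.08 * 108 / 1.5
   = 224.64 / 1.5
   = 149.76 m^3/s per cm.

149.76


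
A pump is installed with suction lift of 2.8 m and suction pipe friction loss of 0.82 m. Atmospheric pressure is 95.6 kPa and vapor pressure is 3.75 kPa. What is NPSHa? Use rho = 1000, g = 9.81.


NPSHa = p_atm/(rho*g) - z_s - hf_s - p_vap/(rho*g).
p_atm/(rho*g) = 95.6*1000 / (1000*9.81) = 9.745 m.
p_vap/(rho*g) = 3.75*1000 / (1000*9.81) = 0.382 m.
NPSHa = 9.745 - 2.8 - 0.82 - 0.382
      = 5.74 m.

5.74


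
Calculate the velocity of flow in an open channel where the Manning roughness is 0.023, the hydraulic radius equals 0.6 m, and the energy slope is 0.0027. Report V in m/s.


Manning's equation gives V = (1/n) * R^(2/3) * S^(1/2).
First, compute R^(2/3) = 0.6^(2/3) = 0.7114.
Next, S^(1/2) = 0.0027^(1/2) = 0.051962.
Then 1/n = 1/0.023 = 43.48.
V = 43.48 * 0.7114 * 0.051962 = 1.6071 m/s.

1.6071


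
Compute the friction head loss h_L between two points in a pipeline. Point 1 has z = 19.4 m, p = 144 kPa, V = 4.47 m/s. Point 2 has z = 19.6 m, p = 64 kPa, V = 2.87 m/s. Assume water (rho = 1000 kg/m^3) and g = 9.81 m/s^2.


Total head at each section: H = z + p/(rho*g) + V^2/(2g).
H1 = 19.4 + 144*1000/(1000*9.81) + 4.47^2/(2*9.81)
   = 19.4 + 14.679 + 1.0184
   = 35.097 m.
H2 = 19.6 + 64*1000/(1000*9.81) + 2.87^2/(2*9.81)
   = 19.6 + 6.524 + 0.4198
   = 26.544 m.
h_L = H1 - H2 = 35.097 - 26.544 = 8.554 m.

8.554


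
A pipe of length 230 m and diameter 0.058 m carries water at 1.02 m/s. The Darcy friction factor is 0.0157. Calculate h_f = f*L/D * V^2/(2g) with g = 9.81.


Darcy-Weisbach equation: h_f = f * (L/D) * V^2/(2g).
f * L/D = 0.0157 * 230/0.058 = 62.2586.
V^2/(2g) = 1.02^2 / (2*9.81) = 1.0404 / 19.62 = 0.053 m.
h_f = 62.2586 * 0.053 = 3.301 m.

3.301


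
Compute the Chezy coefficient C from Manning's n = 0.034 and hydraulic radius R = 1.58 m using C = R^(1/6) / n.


The Chezy coefficient relates to Manning's n through C = R^(1/6) / n.
R^(1/6) = 1.58^(1/6) = 1.079219.
C = 1.079219 / 0.034 = 31.74 m^(1/2)/s.

31.74


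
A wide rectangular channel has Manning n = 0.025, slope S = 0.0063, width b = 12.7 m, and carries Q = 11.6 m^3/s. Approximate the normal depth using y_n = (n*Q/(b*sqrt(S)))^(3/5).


We use the wide-channel approximation y_n = (n*Q/(b*sqrt(S)))^(3/5).
sqrt(S) = sqrt(0.0063) = 0.079373.
Numerator: n*Q = 0.025 * 11.6 = 0.29.
Denominator: b*sqrt(S) = 12.7 * 0.079373 = 1.008037.
arg = 0.2877.
y_n = 0.2877^(3/5) = 0.4735 m.

0.4735


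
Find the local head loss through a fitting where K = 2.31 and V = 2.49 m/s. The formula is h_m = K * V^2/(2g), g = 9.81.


Minor loss formula: h_m = K * V^2/(2g).
V^2 = 2.49^2 = 6.2001.
V^2/(2g) = 6.2001 / 19.62 = 0.316 m.
h_m = 2.31 * 0.316 = 0.73 m.

0.73


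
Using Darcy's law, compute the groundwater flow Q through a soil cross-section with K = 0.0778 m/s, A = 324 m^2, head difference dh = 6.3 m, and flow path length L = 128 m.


Darcy's law: Q = K * A * i, where i = dh/L.
Hydraulic gradient i = 6.3 / 128 = 0.049219.
Q = 0.0778 * 324 * 0.049219
  = 1.2407 m^3/s.

1.2407


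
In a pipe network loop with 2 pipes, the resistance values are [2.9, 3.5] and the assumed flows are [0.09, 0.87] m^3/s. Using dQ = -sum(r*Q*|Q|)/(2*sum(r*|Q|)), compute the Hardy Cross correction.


Numerator terms (r*Q*|Q|): 2.9*0.09*|0.09| = 0.0235; 3.5*0.87*|0.87| = 2.6492.
Sum of numerator = 2.6726.
Denominator terms (r*|Q|): 2.9*|0.09| = 0.261; 3.5*|0.87| = 3.045.
2 * sum of denominator = 2 * 3.306 = 6.612.
dQ = -2.6726 / 6.612 = -0.4042 m^3/s.

-0.4042


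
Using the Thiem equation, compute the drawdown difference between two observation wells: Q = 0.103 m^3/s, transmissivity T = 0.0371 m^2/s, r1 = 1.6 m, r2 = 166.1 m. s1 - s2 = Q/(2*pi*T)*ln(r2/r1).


Thiem equation: s1 - s2 = Q/(2*pi*T) * ln(r2/r1).
ln(r2/r1) = ln(166.1/1.6) = 4.6426.
Q/(2*pi*T) = 0.103 / (2*pi*0.0371) = 0.103 / 0.2331 = 0.4419.
s1 - s2 = 0.4419 * 4.6426 = 2.0514 m.

2.0514


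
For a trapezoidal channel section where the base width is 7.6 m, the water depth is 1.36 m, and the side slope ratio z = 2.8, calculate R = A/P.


For a trapezoidal section with side slope z:
A = (b + z*y)*y = (7.6 + 2.8*1.36)*1.36 = 15.515 m^2.
P = b + 2*y*sqrt(1 + z^2) = 7.6 + 2*1.36*sqrt(1 + 2.8^2) = 15.687 m.
R = A/P = 15.515 / 15.687 = 0.989 m.

0.989


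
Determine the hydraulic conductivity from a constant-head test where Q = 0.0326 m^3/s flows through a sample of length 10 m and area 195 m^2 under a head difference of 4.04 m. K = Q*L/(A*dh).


From K = Q*L / (A*dh):
Numerator: Q*L = 0.0326 * 10 = 0.326.
Denominator: A*dh = 195 * 4.04 = 787.8.
K = 0.326 / 787.8 = 0.000414 m/s.

0.000414


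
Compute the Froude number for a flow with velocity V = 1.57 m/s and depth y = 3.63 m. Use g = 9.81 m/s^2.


The Froude number is defined as Fr = V / sqrt(g*y).
g*y = 9.81 * 3.63 = 35.6103.
sqrt(g*y) = sqrt(35.6103) = 5.9674.
Fr = 1.57 / 5.9674 = 0.2631.

0.2631


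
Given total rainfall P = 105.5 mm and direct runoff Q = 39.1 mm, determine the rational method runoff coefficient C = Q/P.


The runoff coefficient C = runoff depth / rainfall depth.
C = 39.1 / 105.5
  = 0.3706.

0.3706


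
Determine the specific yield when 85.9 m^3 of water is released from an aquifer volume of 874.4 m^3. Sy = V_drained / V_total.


Specific yield Sy = Volume drained / Total volume.
Sy = 85.9 / 874.4
   = 0.0982.

0.0982


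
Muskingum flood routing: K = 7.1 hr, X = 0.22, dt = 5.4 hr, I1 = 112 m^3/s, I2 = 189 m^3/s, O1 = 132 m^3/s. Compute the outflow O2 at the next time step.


Muskingum coefficients:
denom = 2*K*(1-X) + dt = 2*7.1*(1-0.22) + 5.4 = 16.476.
C0 = (dt - 2*K*X)/denom = (5.4 - 2*7.1*0.22)/16.476 = 0.1381.
C1 = (dt + 2*K*X)/denom = (5.4 + 2*7.1*0.22)/16.476 = 0.5174.
C2 = (2*K*(1-X) - dt)/denom = 0.3445.
O2 = C0*I2 + C1*I1 + C2*O1
   = 0.1381*189 + 0.5174*112 + 0.3445*132
   = 129.53 m^3/s.

129.53


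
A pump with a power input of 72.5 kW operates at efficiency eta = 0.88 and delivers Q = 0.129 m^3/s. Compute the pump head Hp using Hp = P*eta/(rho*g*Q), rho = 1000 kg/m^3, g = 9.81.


Pump head formula: Hp = P * eta / (rho * g * Q).
Numerator: P * eta = 72.5 * 1000 * 0.88 = 63800.0 W.
Denominator: rho * g * Q = 1000 * 9.81 * 0.129 = 1265.49.
Hp = 63800.0 / 1265.49 = 50.42 m.

50.42


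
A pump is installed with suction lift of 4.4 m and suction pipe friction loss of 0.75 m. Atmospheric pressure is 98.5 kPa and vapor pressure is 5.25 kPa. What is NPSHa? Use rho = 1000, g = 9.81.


NPSHa = p_atm/(rho*g) - z_s - hf_s - p_vap/(rho*g).
p_atm/(rho*g) = 98.5*1000 / (1000*9.81) = 10.041 m.
p_vap/(rho*g) = 5.25*1000 / (1000*9.81) = 0.535 m.
NPSHa = 10.041 - 4.4 - 0.75 - 0.535
      = 4.36 m.

4.36


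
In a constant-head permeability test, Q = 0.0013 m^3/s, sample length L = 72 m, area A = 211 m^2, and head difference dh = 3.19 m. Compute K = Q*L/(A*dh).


From K = Q*L / (A*dh):
Numerator: Q*L = 0.0013 * 72 = 0.0936.
Denominator: A*dh = 211 * 3.19 = 673.09.
K = 0.0936 / 673.09 = 0.000139 m/s.

0.000139


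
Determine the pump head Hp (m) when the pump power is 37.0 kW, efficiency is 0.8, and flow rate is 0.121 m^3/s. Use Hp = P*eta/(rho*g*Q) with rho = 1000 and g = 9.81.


Pump head formula: Hp = P * eta / (rho * g * Q).
Numerator: P * eta = 37.0 * 1000 * 0.8 = 29600.0 W.
Denominator: rho * g * Q = 1000 * 9.81 * 0.121 = 1187.01.
Hp = 29600.0 / 1187.01 = 24.94 m.

24.94


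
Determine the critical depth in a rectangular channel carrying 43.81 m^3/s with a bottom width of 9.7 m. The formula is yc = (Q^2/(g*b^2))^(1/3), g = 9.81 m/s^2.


Using yc = (Q^2 / (g * b^2))^(1/3):
Q^2 = 43.81^2 = 1919.32.
g * b^2 = 9.81 * 9.7^2 = 9.81 * 94.09 = 923.02.
Q^2 / (g*b^2) = 1919.32 / 923.02 = 2.0794.
yc = 2.0794^(1/3) = 1.2764 m.

1.2764


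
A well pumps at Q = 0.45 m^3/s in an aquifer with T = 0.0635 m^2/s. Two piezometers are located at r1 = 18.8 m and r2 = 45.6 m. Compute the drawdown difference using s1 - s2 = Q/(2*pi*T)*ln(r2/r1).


Thiem equation: s1 - s2 = Q/(2*pi*T) * ln(r2/r1).
ln(r2/r1) = ln(45.6/18.8) = 0.8861.
Q/(2*pi*T) = 0.45 / (2*pi*0.0635) = 0.45 / 0.399 = 1.1279.
s1 - s2 = 1.1279 * 0.8861 = 0.9993 m.

0.9993


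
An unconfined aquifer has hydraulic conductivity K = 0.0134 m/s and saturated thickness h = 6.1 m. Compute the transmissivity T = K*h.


Transmissivity is defined as T = K * h.
T = 0.0134 * 6.1
  = 0.0817 m^2/s.

0.0817


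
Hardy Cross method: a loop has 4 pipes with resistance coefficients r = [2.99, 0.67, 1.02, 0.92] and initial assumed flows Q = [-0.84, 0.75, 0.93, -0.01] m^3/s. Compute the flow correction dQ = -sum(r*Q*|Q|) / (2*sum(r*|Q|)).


Numerator terms (r*Q*|Q|): 2.99*-0.84*|-0.84| = -2.1097; 0.67*0.75*|0.75| = 0.3769; 1.02*0.93*|0.93| = 0.8822; 0.92*-0.01*|-0.01| = -0.0001.
Sum of numerator = -0.8508.
Denominator terms (r*|Q|): 2.99*|-0.84| = 2.5116; 0.67*|0.75| = 0.5025; 1.02*|0.93| = 0.9486; 0.92*|-0.01| = 0.0092.
2 * sum of denominator = 2 * 3.9719 = 7.9438.
dQ = --0.8508 / 7.9438 = 0.1071 m^3/s.

0.1071


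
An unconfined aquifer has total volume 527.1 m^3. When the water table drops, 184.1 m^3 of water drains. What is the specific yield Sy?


Specific yield Sy = Volume drained / Total volume.
Sy = 184.1 / 527.1
   = 0.3493.

0.3493


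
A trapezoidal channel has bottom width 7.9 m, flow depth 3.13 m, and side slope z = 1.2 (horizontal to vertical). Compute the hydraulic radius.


For a trapezoidal section with side slope z:
A = (b + z*y)*y = (7.9 + 1.2*3.13)*3.13 = 36.483 m^2.
P = b + 2*y*sqrt(1 + z^2) = 7.9 + 2*3.13*sqrt(1 + 1.2^2) = 17.678 m.
R = A/P = 36.483 / 17.678 = 2.0637 m.

2.0637


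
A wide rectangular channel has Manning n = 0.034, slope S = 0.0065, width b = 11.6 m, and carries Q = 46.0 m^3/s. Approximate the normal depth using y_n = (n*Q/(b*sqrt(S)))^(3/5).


We use the wide-channel approximation y_n = (n*Q/(b*sqrt(S)))^(3/5).
sqrt(S) = sqrt(0.0065) = 0.080623.
Numerator: n*Q = 0.034 * 46.0 = 1.564.
Denominator: b*sqrt(S) = 11.6 * 0.080623 = 0.935227.
arg = 1.6723.
y_n = 1.6723^(3/5) = 1.3614 m.

1.3614


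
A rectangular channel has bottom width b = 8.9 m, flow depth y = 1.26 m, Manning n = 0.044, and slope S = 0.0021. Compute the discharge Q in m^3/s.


For a rectangular channel, the cross-sectional area A = b * y = 8.9 * 1.26 = 11.21 m^2.
The wetted perimeter P = b + 2y = 8.9 + 2*1.26 = 11.42 m.
Hydraulic radius R = A/P = 11.21/11.42 = 0.982 m.
Velocity V = (1/n)*R^(2/3)*S^(1/2) = (1/0.044)*0.982^(2/3)*0.0021^(1/2) = 1.0289 m/s.
Discharge Q = A * V = 11.21 * 1.0289 = 11.538 m^3/s.

11.538


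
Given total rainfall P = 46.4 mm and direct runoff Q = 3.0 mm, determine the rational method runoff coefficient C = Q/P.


The runoff coefficient C = runoff depth / rainfall depth.
C = 3.0 / 46.4
  = 0.0647.

0.0647


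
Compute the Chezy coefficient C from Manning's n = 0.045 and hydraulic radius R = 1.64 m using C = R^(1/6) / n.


The Chezy coefficient relates to Manning's n through C = R^(1/6) / n.
R^(1/6) = 1.64^(1/6) = 1.085944.
C = 1.085944 / 0.045 = 24.13 m^(1/2)/s.

24.13


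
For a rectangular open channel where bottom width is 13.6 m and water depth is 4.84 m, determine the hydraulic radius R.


For a rectangular section:
Flow area A = b * y = 13.6 * 4.84 = 65.82 m^2.
Wetted perimeter P = b + 2y = 13.6 + 2*4.84 = 23.28 m.
Hydraulic radius R = A/P = 65.82 / 23.28 = 2.8275 m.

2.8275


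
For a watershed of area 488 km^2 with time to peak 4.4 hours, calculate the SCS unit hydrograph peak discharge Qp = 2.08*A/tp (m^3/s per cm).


SCS formula: Qp = 2.08 * A / tp.
Qp = 2.08 * 488 / 4.4
   = 1015.04 / 4.4
   = 230.69 m^3/s per cm.

230.69


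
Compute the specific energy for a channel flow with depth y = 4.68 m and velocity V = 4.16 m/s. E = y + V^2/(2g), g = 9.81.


Specific energy E = y + V^2/(2g).
Velocity head = V^2/(2g) = 4.16^2 / (2*9.81) = 17.3056 / 19.62 = 0.882 m.
E = 4.68 + 0.882 = 5.562 m.

5.562


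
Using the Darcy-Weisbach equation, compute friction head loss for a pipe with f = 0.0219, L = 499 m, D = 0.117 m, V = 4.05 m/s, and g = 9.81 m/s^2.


Darcy-Weisbach equation: h_f = f * (L/D) * V^2/(2g).
f * L/D = 0.0219 * 499/0.117 = 93.4026.
V^2/(2g) = 4.05^2 / (2*9.81) = 16.4025 / 19.62 = 0.836 m.
h_f = 93.4026 * 0.836 = 78.085 m.

78.085


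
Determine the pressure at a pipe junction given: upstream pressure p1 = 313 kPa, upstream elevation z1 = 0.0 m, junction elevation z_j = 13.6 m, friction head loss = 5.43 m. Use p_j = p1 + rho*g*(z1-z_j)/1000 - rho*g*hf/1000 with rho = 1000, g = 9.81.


Junction pressure: p_j = p1 + rho*g*(z1 - z_j)/1000 - rho*g*hf/1000.
Elevation term = 1000*9.81*(0.0 - 13.6)/1000 = -133.416 kPa.
Friction term = 1000*9.81*5.43/1000 = 53.268 kPa.
p_j = 313 + -133.416 - 53.268 = 126.32 kPa.

126.32


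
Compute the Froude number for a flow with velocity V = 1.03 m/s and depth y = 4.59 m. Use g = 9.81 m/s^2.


The Froude number is defined as Fr = V / sqrt(g*y).
g*y = 9.81 * 4.59 = 45.0279.
sqrt(g*y) = sqrt(45.0279) = 6.7103.
Fr = 1.03 / 6.7103 = 0.1535.

0.1535


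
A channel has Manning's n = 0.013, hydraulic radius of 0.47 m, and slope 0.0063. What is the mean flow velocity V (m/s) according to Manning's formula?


Manning's equation gives V = (1/n) * R^(2/3) * S^(1/2).
First, compute R^(2/3) = 0.47^(2/3) = 0.6045.
Next, S^(1/2) = 0.0063^(1/2) = 0.079373.
Then 1/n = 1/0.013 = 76.92.
V = 76.92 * 0.6045 * 0.079373 = 3.6908 m/s.

3.6908


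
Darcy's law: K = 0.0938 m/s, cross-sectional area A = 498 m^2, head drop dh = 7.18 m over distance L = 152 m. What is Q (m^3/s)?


Darcy's law: Q = K * A * i, where i = dh/L.
Hydraulic gradient i = 7.18 / 152 = 0.047237.
Q = 0.0938 * 498 * 0.047237
  = 2.2065 m^3/s.

2.2065


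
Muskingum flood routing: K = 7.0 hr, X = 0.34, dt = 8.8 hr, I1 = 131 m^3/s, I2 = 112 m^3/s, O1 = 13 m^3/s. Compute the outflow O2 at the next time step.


Muskingum coefficients:
denom = 2*K*(1-X) + dt = 2*7.0*(1-0.34) + 8.8 = 18.04.
C0 = (dt - 2*K*X)/denom = (8.8 - 2*7.0*0.34)/18.04 = 0.2239.
C1 = (dt + 2*K*X)/denom = (8.8 + 2*7.0*0.34)/18.04 = 0.7517.
C2 = (2*K*(1-X) - dt)/denom = 0.0244.
O2 = C0*I2 + C1*I1 + C2*O1
   = 0.2239*112 + 0.7517*131 + 0.0244*13
   = 123.87 m^3/s.

123.87


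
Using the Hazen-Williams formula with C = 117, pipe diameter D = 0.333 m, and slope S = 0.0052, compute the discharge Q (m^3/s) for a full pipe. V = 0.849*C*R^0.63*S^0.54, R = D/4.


For a full circular pipe, R = D/4 = 0.333/4 = 0.0833 m.
V = 0.849 * 117 * 0.0833^0.63 * 0.0052^0.54
  = 0.849 * 117 * 0.208854 * 0.058431
  = 1.2122 m/s.
Pipe area A = pi*D^2/4 = pi*0.333^2/4 = 0.0871 m^2.
Q = A * V = 0.0871 * 1.2122 = 0.1056 m^3/s.

0.1056


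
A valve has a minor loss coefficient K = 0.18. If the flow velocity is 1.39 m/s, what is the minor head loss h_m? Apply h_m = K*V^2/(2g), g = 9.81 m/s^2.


Minor loss formula: h_m = K * V^2/(2g).
V^2 = 1.39^2 = 1.9321.
V^2/(2g) = 1.9321 / 19.62 = 0.0985 m.
h_m = 0.18 * 0.0985 = 0.0177 m.

0.0177


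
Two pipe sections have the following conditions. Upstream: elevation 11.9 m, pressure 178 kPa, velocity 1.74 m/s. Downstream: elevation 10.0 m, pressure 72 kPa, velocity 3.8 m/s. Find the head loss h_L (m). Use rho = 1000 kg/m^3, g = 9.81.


Total head at each section: H = z + p/(rho*g) + V^2/(2g).
H1 = 11.9 + 178*1000/(1000*9.81) + 1.74^2/(2*9.81)
   = 11.9 + 18.145 + 0.1543
   = 30.199 m.
H2 = 10.0 + 72*1000/(1000*9.81) + 3.8^2/(2*9.81)
   = 10.0 + 7.339 + 0.736
   = 18.075 m.
h_L = H1 - H2 = 30.199 - 18.075 = 12.124 m.

12.124


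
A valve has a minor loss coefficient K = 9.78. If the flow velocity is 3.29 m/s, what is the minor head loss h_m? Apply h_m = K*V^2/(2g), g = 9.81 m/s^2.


Minor loss formula: h_m = K * V^2/(2g).
V^2 = 3.29^2 = 10.8241.
V^2/(2g) = 10.8241 / 19.62 = 0.5517 m.
h_m = 9.78 * 0.5517 = 5.3955 m.

5.3955


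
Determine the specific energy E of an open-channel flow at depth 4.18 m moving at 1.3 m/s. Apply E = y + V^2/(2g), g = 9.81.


Specific energy E = y + V^2/(2g).
Velocity head = V^2/(2g) = 1.3^2 / (2*9.81) = 1.69 / 19.62 = 0.0861 m.
E = 4.18 + 0.0861 = 4.2661 m.

4.2661


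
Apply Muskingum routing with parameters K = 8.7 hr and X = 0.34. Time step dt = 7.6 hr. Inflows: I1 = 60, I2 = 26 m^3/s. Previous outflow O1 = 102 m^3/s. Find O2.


Muskingum coefficients:
denom = 2*K*(1-X) + dt = 2*8.7*(1-0.34) + 7.6 = 19.084.
C0 = (dt - 2*K*X)/denom = (7.6 - 2*8.7*0.34)/19.084 = 0.0882.
C1 = (dt + 2*K*X)/denom = (7.6 + 2*8.7*0.34)/19.084 = 0.7082.
C2 = (2*K*(1-X) - dt)/denom = 0.2035.
O2 = C0*I2 + C1*I1 + C2*O1
   = 0.0882*26 + 0.7082*60 + 0.2035*102
   = 65.55 m^3/s.

65.55


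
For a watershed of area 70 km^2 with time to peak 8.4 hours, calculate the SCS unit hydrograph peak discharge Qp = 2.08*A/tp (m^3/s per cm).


SCS formula: Qp = 2.08 * A / tp.
Qp = 2.08 * 70 / 8.4
   = 145.6 / 8.4
   = 17.33 m^3/s per cm.

17.33


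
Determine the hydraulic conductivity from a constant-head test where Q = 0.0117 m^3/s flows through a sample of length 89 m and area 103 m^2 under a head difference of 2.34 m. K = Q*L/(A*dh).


From K = Q*L / (A*dh):
Numerator: Q*L = 0.0117 * 89 = 1.0413.
Denominator: A*dh = 103 * 2.34 = 241.02.
K = 1.0413 / 241.02 = 0.00432 m/s.

0.00432


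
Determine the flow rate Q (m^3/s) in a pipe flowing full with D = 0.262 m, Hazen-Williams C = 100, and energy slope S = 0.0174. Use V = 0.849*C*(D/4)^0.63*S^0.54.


For a full circular pipe, R = D/4 = 0.262/4 = 0.0655 m.
V = 0.849 * 100 * 0.0655^0.63 * 0.0174^0.54
  = 0.849 * 100 * 0.179569 * 0.112175
  = 1.7102 m/s.
Pipe area A = pi*D^2/4 = pi*0.262^2/4 = 0.0539 m^2.
Q = A * V = 0.0539 * 1.7102 = 0.0922 m^3/s.

0.0922


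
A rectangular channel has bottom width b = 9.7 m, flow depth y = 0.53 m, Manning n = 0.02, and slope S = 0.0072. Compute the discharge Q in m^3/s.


For a rectangular channel, the cross-sectional area A = b * y = 9.7 * 0.53 = 5.14 m^2.
The wetted perimeter P = b + 2y = 9.7 + 2*0.53 = 10.76 m.
Hydraulic radius R = A/P = 5.14/10.76 = 0.4778 m.
Velocity V = (1/n)*R^(2/3)*S^(1/2) = (1/0.02)*0.4778^(2/3)*0.0072^(1/2) = 2.5929 m/s.
Discharge Q = A * V = 5.14 * 2.5929 = 13.33 m^3/s.

13.33


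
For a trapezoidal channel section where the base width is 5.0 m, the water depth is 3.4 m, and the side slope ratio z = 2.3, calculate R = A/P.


For a trapezoidal section with side slope z:
A = (b + z*y)*y = (5.0 + 2.3*3.4)*3.4 = 43.588 m^2.
P = b + 2*y*sqrt(1 + z^2) = 5.0 + 2*3.4*sqrt(1 + 2.3^2) = 22.054 m.
R = A/P = 43.588 / 22.054 = 1.9764 m.

1.9764


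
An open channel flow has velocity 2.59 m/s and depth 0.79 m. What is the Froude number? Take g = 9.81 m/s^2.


The Froude number is defined as Fr = V / sqrt(g*y).
g*y = 9.81 * 0.79 = 7.7499.
sqrt(g*y) = sqrt(7.7499) = 2.7839.
Fr = 2.59 / 2.7839 = 0.9304.

0.9304


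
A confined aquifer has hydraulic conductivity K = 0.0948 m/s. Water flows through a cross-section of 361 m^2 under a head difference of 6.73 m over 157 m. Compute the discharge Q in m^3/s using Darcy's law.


Darcy's law: Q = K * A * i, where i = dh/L.
Hydraulic gradient i = 6.73 / 157 = 0.042866.
Q = 0.0948 * 361 * 0.042866
  = 1.467 m^3/s.

1.467


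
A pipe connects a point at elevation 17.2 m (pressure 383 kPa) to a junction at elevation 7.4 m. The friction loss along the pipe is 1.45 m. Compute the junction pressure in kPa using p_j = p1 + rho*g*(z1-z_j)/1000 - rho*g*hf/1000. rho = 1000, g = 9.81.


Junction pressure: p_j = p1 + rho*g*(z1 - z_j)/1000 - rho*g*hf/1000.
Elevation term = 1000*9.81*(17.2 - 7.4)/1000 = 96.138 kPa.
Friction term = 1000*9.81*1.45/1000 = 14.225 kPa.
p_j = 383 + 96.138 - 14.225 = 464.91 kPa.

464.91


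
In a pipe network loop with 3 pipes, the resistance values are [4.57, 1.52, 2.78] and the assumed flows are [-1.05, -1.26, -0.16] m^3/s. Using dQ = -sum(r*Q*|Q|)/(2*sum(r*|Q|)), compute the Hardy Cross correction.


Numerator terms (r*Q*|Q|): 4.57*-1.05*|-1.05| = -5.0384; 1.52*-1.26*|-1.26| = -2.4132; 2.78*-0.16*|-0.16| = -0.0712.
Sum of numerator = -7.5227.
Denominator terms (r*|Q|): 4.57*|-1.05| = 4.7985; 1.52*|-1.26| = 1.9152; 2.78*|-0.16| = 0.4448.
2 * sum of denominator = 2 * 7.1585 = 14.317.
dQ = --7.5227 / 14.317 = 0.5254 m^3/s.

0.5254


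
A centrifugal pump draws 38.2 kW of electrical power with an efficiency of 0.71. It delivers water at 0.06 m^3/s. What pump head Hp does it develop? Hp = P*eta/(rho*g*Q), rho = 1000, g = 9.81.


Pump head formula: Hp = P * eta / (rho * g * Q).
Numerator: P * eta = 38.2 * 1000 * 0.71 = 27122.0 W.
Denominator: rho * g * Q = 1000 * 9.81 * 0.06 = 588.6.
Hp = 27122.0 / 588.6 = 46.08 m.

46.08


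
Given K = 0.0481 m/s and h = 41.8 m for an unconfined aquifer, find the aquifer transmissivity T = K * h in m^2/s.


Transmissivity is defined as T = K * h.
T = 0.0481 * 41.8
  = 2.0106 m^2/s.

2.0106


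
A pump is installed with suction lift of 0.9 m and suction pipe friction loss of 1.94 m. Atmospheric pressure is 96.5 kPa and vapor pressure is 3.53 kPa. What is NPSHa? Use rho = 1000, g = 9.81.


NPSHa = p_atm/(rho*g) - z_s - hf_s - p_vap/(rho*g).
p_atm/(rho*g) = 96.5*1000 / (1000*9.81) = 9.837 m.
p_vap/(rho*g) = 3.53*1000 / (1000*9.81) = 0.36 m.
NPSHa = 9.837 - 0.9 - 1.94 - 0.36
      = 6.64 m.

6.64


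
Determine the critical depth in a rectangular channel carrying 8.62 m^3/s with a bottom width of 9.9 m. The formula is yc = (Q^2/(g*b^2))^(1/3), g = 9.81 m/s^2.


Using yc = (Q^2 / (g * b^2))^(1/3):
Q^2 = 8.62^2 = 74.3.
g * b^2 = 9.81 * 9.9^2 = 9.81 * 98.01 = 961.48.
Q^2 / (g*b^2) = 74.3 / 961.48 = 0.0773.
yc = 0.0773^(1/3) = 0.4259 m.

0.4259


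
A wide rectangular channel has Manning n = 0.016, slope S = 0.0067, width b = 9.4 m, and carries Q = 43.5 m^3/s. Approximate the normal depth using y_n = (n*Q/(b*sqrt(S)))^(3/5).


We use the wide-channel approximation y_n = (n*Q/(b*sqrt(S)))^(3/5).
sqrt(S) = sqrt(0.0067) = 0.081854.
Numerator: n*Q = 0.016 * 43.5 = 0.696.
Denominator: b*sqrt(S) = 9.4 * 0.081854 = 0.769428.
arg = 0.9046.
y_n = 0.9046^(3/5) = 0.9416 m.

0.9416


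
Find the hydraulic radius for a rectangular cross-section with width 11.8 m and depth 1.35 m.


For a rectangular section:
Flow area A = b * y = 11.8 * 1.35 = 15.93 m^2.
Wetted perimeter P = b + 2y = 11.8 + 2*1.35 = 14.5 m.
Hydraulic radius R = A/P = 15.93 / 14.5 = 1.0986 m.

1.0986


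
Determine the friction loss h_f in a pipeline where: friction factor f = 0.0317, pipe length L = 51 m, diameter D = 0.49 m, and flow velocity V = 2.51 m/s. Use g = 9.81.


Darcy-Weisbach equation: h_f = f * (L/D) * V^2/(2g).
f * L/D = 0.0317 * 51/0.49 = 3.2994.
V^2/(2g) = 2.51^2 / (2*9.81) = 6.3001 / 19.62 = 0.3211 m.
h_f = 3.2994 * 0.3211 = 1.059 m.

1.059


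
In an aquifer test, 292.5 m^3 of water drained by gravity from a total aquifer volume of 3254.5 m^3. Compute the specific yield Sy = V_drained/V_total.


Specific yield Sy = Volume drained / Total volume.
Sy = 292.5 / 3254.5
   = 0.0899.

0.0899


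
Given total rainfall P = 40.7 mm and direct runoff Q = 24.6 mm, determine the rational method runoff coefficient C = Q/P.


The runoff coefficient C = runoff depth / rainfall depth.
C = 24.6 / 40.7
  = 0.6044.

0.6044


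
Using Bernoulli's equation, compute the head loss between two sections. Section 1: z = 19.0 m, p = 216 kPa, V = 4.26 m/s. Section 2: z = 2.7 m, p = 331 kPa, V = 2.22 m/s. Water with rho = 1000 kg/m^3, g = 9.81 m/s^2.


Total head at each section: H = z + p/(rho*g) + V^2/(2g).
H1 = 19.0 + 216*1000/(1000*9.81) + 4.26^2/(2*9.81)
   = 19.0 + 22.018 + 0.925
   = 41.943 m.
H2 = 2.7 + 331*1000/(1000*9.81) + 2.22^2/(2*9.81)
   = 2.7 + 33.741 + 0.2512
   = 36.692 m.
h_L = H1 - H2 = 41.943 - 36.692 = 5.251 m.

5.251


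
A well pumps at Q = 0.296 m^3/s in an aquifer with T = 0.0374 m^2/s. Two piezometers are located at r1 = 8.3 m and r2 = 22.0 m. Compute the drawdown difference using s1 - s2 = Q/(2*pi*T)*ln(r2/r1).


Thiem equation: s1 - s2 = Q/(2*pi*T) * ln(r2/r1).
ln(r2/r1) = ln(22.0/8.3) = 0.9748.
Q/(2*pi*T) = 0.296 / (2*pi*0.0374) = 0.296 / 0.235 = 1.2596.
s1 - s2 = 1.2596 * 0.9748 = 1.2279 m.

1.2279


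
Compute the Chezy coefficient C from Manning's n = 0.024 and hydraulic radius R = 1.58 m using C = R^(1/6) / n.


The Chezy coefficient relates to Manning's n through C = R^(1/6) / n.
R^(1/6) = 1.58^(1/6) = 1.079219.
C = 1.079219 / 0.024 = 44.97 m^(1/2)/s.

44.97


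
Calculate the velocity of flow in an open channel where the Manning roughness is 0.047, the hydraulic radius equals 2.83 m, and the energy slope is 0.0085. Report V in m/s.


Manning's equation gives V = (1/n) * R^(2/3) * S^(1/2).
First, compute R^(2/3) = 2.83^(2/3) = 2.0007.
Next, S^(1/2) = 0.0085^(1/2) = 0.092195.
Then 1/n = 1/0.047 = 21.28.
V = 21.28 * 2.0007 * 0.092195 = 3.9247 m/s.

3.9247


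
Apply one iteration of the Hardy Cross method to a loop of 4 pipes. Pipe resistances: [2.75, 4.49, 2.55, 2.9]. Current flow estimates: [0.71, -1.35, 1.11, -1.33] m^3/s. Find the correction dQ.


Numerator terms (r*Q*|Q|): 2.75*0.71*|0.71| = 1.3863; 4.49*-1.35*|-1.35| = -8.183; 2.55*1.11*|1.11| = 3.1419; 2.9*-1.33*|-1.33| = -5.1298.
Sum of numerator = -8.7847.
Denominator terms (r*|Q|): 2.75*|0.71| = 1.9525; 4.49*|-1.35| = 6.0615; 2.55*|1.11| = 2.8305; 2.9*|-1.33| = 3.857.
2 * sum of denominator = 2 * 14.7015 = 29.403.
dQ = --8.7847 / 29.403 = 0.2988 m^3/s.

0.2988


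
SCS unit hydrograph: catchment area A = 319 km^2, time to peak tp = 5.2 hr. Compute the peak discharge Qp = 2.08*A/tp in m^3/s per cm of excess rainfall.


SCS formula: Qp = 2.08 * A / tp.
Qp = 2.08 * 319 / 5.2
   = 663.52 / 5.2
   = 127.6 m^3/s per cm.

127.6


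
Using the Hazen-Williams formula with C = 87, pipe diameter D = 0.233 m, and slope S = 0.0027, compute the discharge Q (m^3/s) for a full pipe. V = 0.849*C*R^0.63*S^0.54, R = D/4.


For a full circular pipe, R = D/4 = 0.233/4 = 0.0583 m.
V = 0.849 * 87 * 0.0583^0.63 * 0.0027^0.54
  = 0.849 * 87 * 0.166777 * 0.041014
  = 0.5052 m/s.
Pipe area A = pi*D^2/4 = pi*0.233^2/4 = 0.0426 m^2.
Q = A * V = 0.0426 * 0.5052 = 0.0215 m^3/s.

0.0215


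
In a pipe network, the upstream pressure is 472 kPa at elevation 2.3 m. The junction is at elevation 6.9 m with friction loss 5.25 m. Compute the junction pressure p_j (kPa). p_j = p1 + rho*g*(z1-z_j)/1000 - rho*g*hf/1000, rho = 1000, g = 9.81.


Junction pressure: p_j = p1 + rho*g*(z1 - z_j)/1000 - rho*g*hf/1000.
Elevation term = 1000*9.81*(2.3 - 6.9)/1000 = -45.126 kPa.
Friction term = 1000*9.81*5.25/1000 = 51.502 kPa.
p_j = 472 + -45.126 - 51.502 = 375.37 kPa.

375.37


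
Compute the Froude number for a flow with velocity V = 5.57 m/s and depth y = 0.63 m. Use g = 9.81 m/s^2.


The Froude number is defined as Fr = V / sqrt(g*y).
g*y = 9.81 * 0.63 = 6.1803.
sqrt(g*y) = sqrt(6.1803) = 2.486.
Fr = 5.57 / 2.486 = 2.2405.

2.2405


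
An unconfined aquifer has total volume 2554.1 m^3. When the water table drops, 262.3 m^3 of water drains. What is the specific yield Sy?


Specific yield Sy = Volume drained / Total volume.
Sy = 262.3 / 2554.1
   = 0.1027.

0.1027


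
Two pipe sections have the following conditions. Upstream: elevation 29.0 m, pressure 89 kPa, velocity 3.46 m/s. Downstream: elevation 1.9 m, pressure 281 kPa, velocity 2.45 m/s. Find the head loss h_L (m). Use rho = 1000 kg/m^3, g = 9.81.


Total head at each section: H = z + p/(rho*g) + V^2/(2g).
H1 = 29.0 + 89*1000/(1000*9.81) + 3.46^2/(2*9.81)
   = 29.0 + 9.072 + 0.6102
   = 38.683 m.
H2 = 1.9 + 281*1000/(1000*9.81) + 2.45^2/(2*9.81)
   = 1.9 + 28.644 + 0.3059
   = 30.85 m.
h_L = H1 - H2 = 38.683 - 30.85 = 7.832 m.

7.832


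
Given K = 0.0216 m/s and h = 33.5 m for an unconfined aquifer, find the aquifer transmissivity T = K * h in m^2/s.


Transmissivity is defined as T = K * h.
T = 0.0216 * 33.5
  = 0.7236 m^2/s.

0.7236


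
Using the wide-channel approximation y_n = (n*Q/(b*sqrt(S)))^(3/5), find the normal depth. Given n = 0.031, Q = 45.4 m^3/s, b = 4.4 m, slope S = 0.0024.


We use the wide-channel approximation y_n = (n*Q/(b*sqrt(S)))^(3/5).
sqrt(S) = sqrt(0.0024) = 0.04899.
Numerator: n*Q = 0.031 * 45.4 = 1.4074.
Denominator: b*sqrt(S) = 4.4 * 0.04899 = 0.215556.
arg = 6.5292.
y_n = 6.5292^(3/5) = 3.0826 m.

3.0826


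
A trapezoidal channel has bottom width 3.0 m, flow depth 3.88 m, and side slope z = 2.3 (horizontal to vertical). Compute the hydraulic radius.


For a trapezoidal section with side slope z:
A = (b + z*y)*y = (3.0 + 2.3*3.88)*3.88 = 46.265 m^2.
P = b + 2*y*sqrt(1 + z^2) = 3.0 + 2*3.88*sqrt(1 + 2.3^2) = 22.462 m.
R = A/P = 46.265 / 22.462 = 2.0597 m.

2.0597


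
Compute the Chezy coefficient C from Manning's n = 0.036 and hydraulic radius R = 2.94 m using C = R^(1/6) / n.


The Chezy coefficient relates to Manning's n through C = R^(1/6) / n.
R^(1/6) = 2.94^(1/6) = 1.1969.
C = 1.1969 / 0.036 = 33.25 m^(1/2)/s.

33.25


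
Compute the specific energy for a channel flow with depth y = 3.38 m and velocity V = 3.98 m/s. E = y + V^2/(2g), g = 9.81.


Specific energy E = y + V^2/(2g).
Velocity head = V^2/(2g) = 3.98^2 / (2*9.81) = 15.8404 / 19.62 = 0.8074 m.
E = 3.38 + 0.8074 = 4.1874 m.

4.1874


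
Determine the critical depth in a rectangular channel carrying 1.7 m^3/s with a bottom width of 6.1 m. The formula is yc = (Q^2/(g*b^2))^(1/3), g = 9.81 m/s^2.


Using yc = (Q^2 / (g * b^2))^(1/3):
Q^2 = 1.7^2 = 2.89.
g * b^2 = 9.81 * 6.1^2 = 9.81 * 37.21 = 365.03.
Q^2 / (g*b^2) = 2.89 / 365.03 = 0.0079.
yc = 0.0079^(1/3) = 0.1993 m.

0.1993


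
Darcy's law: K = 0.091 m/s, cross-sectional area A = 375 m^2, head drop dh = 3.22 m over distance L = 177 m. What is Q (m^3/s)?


Darcy's law: Q = K * A * i, where i = dh/L.
Hydraulic gradient i = 3.22 / 177 = 0.018192.
Q = 0.091 * 375 * 0.018192
  = 0.6208 m^3/s.

0.6208


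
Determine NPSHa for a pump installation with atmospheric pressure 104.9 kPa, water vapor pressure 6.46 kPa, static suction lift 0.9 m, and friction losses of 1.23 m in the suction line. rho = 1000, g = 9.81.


NPSHa = p_atm/(rho*g) - z_s - hf_s - p_vap/(rho*g).
p_atm/(rho*g) = 104.9*1000 / (1000*9.81) = 10.693 m.
p_vap/(rho*g) = 6.46*1000 / (1000*9.81) = 0.659 m.
NPSHa = 10.693 - 0.9 - 1.23 - 0.659
      = 7.9 m.

7.9


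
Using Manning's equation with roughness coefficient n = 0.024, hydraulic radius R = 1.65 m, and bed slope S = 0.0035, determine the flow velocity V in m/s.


Manning's equation gives V = (1/n) * R^(2/3) * S^(1/2).
First, compute R^(2/3) = 1.65^(2/3) = 1.3963.
Next, S^(1/2) = 0.0035^(1/2) = 0.059161.
Then 1/n = 1/0.024 = 41.67.
V = 41.67 * 1.3963 * 0.059161 = 3.442 m/s.

3.442


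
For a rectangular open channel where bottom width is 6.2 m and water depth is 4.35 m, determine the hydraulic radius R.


For a rectangular section:
Flow area A = b * y = 6.2 * 4.35 = 26.97 m^2.
Wetted perimeter P = b + 2y = 6.2 + 2*4.35 = 14.9 m.
Hydraulic radius R = A/P = 26.97 / 14.9 = 1.8101 m.

1.8101


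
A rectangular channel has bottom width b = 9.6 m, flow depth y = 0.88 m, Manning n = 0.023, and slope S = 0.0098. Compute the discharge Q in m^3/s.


For a rectangular channel, the cross-sectional area A = b * y = 9.6 * 0.88 = 8.45 m^2.
The wetted perimeter P = b + 2y = 9.6 + 2*0.88 = 11.36 m.
Hydraulic radius R = A/P = 8.45/11.36 = 0.7437 m.
Velocity V = (1/n)*R^(2/3)*S^(1/2) = (1/0.023)*0.7437^(2/3)*0.0098^(1/2) = 3.5329 m/s.
Discharge Q = A * V = 8.45 * 3.5329 = 29.846 m^3/s.

29.846
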